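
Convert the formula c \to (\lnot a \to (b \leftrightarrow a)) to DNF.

\lnot c \lor a \lor (\lnot b \land \lnot a)

c \to (\lnot a \to (b \leftrightarrow a))
= \lnot c \lor (\lnot a \to (b \leftrightarrow a))
= \lnot c \lor \lnot \lnot a \lor (b \leftrightarrow a)
= \lnot c \lor \lnot \lnot a \lor ((b \to a) \land (a \to b))
= \lnot c \lor \lnot \lnot a \lor ((\lnot b \lor a) \land (a \to b))
= \lnot c \lor \lnot \lnot a \lor ((\lnot b \lor a) \land (\lnot a \lor b))
= \lnot c \lor a \lor ((\lnot b \lor a) \land (\lnot a \lor b))
= \lnot c \lor a \lor (\lnot b \land \lnot a) \lor (\lnot b \land b) \lor (a \land \lnot a) \lor (a \land b)
= \lnot c \lor a \lor (\lnot b \land \lnot a)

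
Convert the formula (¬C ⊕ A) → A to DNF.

(¬C ⊕ A) → A
= ¬(¬C ⊕ A) ∨ A
= ¬((¬C ∧ ¬A) ∨ (¬¬C ∧ A)) ∨ A
= (¬(¬C ∧ ¬A) ∧ ¬(¬¬C ∧ A)) ∨ A
= ((¬¬C ∨ ¬¬A) ∧ ¬(¬¬C ∧ A)) ∨ A
= ((C ∨ ¬¬A) ∧ ¬(¬¬C ∧ A)) ∨ A
= ((C ∨ A) ∧ ¬(¬¬C ∧ A)) ∨ A
= ((C ∨ A) ∧ (¬¬¬C ∨ ¬A)) ∨ A
= ((C ∨ A) ∧ (¬C ∨ ¬A)) ∨ A
= (C ∧ ¬C) ∨ (C ∧ ¬A) ∨ (A ∧ ¬C) ∨ (A ∧ ¬A) ∨ A
= (C ∧ ¬A) ∨ A

(C ∧ ¬A) ∨ A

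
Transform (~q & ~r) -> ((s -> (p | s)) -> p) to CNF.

(~q & ~r) -> ((s -> (p | s)) -> p)
⇔ ~(~q & ~r) | ((s -> (p | s)) -> p)   — eliminate ->
⇔ ~(~q & ~r) | ~(s -> (p | s)) | p   — eliminate ->
⇔ ~(~q & ~r) | ~(~s | p | s) | p   — eliminate ->
⇔ ~~q | ~~r | ~(~s | p | s) | p   — De Morgan
⇔ q | ~~r | ~(~s | p | s) | p   — double negation
⇔ q | r | ~(~s | p | s) | p   — double negation
⇔ q | r | (~~s & ~p & ~s) | p   — De Morgan
⇔ q | r | (s & ~p & ~s) | p   — double negation
⇔ (q | r | s | p) & (q | r | ~p | p) & (q | r | ~s | p)   — distribute | over &
⇔ (q | r | s | p) & (q | r | ~s | p)   — simplify

(q | r | s | p) & (q | r | ~s | p)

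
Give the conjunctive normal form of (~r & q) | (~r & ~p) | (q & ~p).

(~r & q) | (~r & ~p) | (q & ~p)
≡ (~r | ~r | q) & (~r | ~r | ~p) & (~r | ~p | q) & (~r | ~p | ~p) & (q | ~r | q) & (q | ~r | ~p) & (q | ~p | q) & (q | ~p | ~p)
≡ (~r | q) & (~r | ~p) & (q | ~p)

(~r | q) & (~r | ~p) & (q | ~p)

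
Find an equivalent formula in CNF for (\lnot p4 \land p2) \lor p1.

(\lnot p4 \land p2) \lor p1
≡ (\lnot p4 \lor p1) \land (p2 \lor p1)   (distribute \lor over \land)

(\lnot p4 \lor p1) \land (p2 \lor p1)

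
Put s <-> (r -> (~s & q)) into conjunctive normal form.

s <-> (r -> (~s & q))
≡ (s -> (r -> (~s & q))) & ((r -> (~s & q)) -> s)   (eliminate <->)
≡ (~s | (r -> (~s & q))) & ((r -> (~s & q)) -> s)   (eliminate ->)
≡ (~s | ~r | (~s & q)) & ((r -> (~s & q)) -> s)   (eliminate ->)
≡ (~s | ~r | (~s & q)) & (~(r -> (~s & q)) | s)   (eliminate ->)
≡ (~s | ~r | (~s & q)) & (~(~r | (~s & q)) | s)   (eliminate ->)
≡ (~s | ~r | (~s & q)) & ((~~r & ~(~s & q)) | s)   (De Morgan)
≡ (~s | ~r | (~s & q)) & ((r & ~(~s & q)) | s)   (double negation)
≡ (~s | ~r | (~s & q)) & ((r & (~~s | ~q)) | s)   (De Morgan)
≡ (~s | ~r | (~s & q)) & ((r & (s | ~q)) | s)   (double negation)
≡ (~s | ~r | ~s) & (~s | ~r | q) & (r | s) & (s | ~q | s)   (distribute | over &)
≡ (~s | ~r) & (r | s) & (s | ~q)   (simplify)

(~s | ~r) & (r | s) & (s | ~q)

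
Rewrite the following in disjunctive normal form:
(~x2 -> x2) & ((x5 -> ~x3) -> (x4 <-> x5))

(x2 & x5 & x3) | (x2 & ~x4 & ~x5) | (x2 & x5 & x4)

(~x2 -> x2) & ((x5 -> ~x3) -> (x4 <-> x5))
⇔ (~~x2 | x2) & ((x5 -> ~x3) -> (x4 <-> x5))   [eliminate ->]
⇔ (~~x2 | x2) & (~(x5 -> ~x3) | (x4 <-> x5))   [eliminate ->]
⇔ (~~x2 | x2) & (~(~x5 | ~x3) | (x4 <-> x5))   [eliminate ->]
⇔ (~~x2 | x2) & (~(~x5 | ~x3) | ((x4 -> x5) & (x5 -> x4)))   [eliminate <->]
⇔ (~~x2 | x2) & (~(~x5 | ~x3) | ((~x4 | x5) & (x5 -> x4)))   [eliminate ->]
⇔ (~~x2 | x2) & (~(~x5 | ~x3) | ((~x4 | x5) & (~x5 | x4)))   [eliminate ->]
⇔ (x2 | x2) & (~(~x5 | ~x3) | ((~x4 | x5) & (~x5 | x4)))   [double negation]
⇔ (x2 | x2) & ((~~x5 & ~~x3) | ((~x4 | x5) & (~x5 | x4)))   [De Morgan]
⇔ (x2 | x2) & ((x5 & ~~x3) | ((~x4 | x5) & (~x5 | x4)))   [double negation]
⇔ (x2 | x2) & ((x5 & x3) | ((~x4 | x5) & (~x5 | x4)))   [double negation]
⇔ (x2 & x5 & x3) | (x2 & ~x4 & ~x5) | (x2 & ~x4 & x4) | (x2 & x5 & ~x5) | (x2 & x5 & x4) | (x2 & x5 & x3) | (x2 & ~x4 & ~x5) | (x2 & ~x4 & x4) | (x2 & x5 & ~x5) | (x2 & x5 & x4)   [distribute & over |]
⇔ (x2 & x5 & x3) | (x2 & ~x4 & ~x5) | (x2 & x5 & x4)   [simplify]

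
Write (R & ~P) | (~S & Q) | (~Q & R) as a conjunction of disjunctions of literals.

(R & ~P) | (~S & Q) | (~Q & R)
≡ (R | ~S | ~Q) & (R | ~S | R) & (R | Q | ~Q) & (R | Q | R) & (~P | ~S | ~Q) & (~P | ~S | R) & (~P | Q | ~Q) & (~P | Q | R)   (distribute | over &)
≡ (R | ~S) & (R | Q) & (~P | ~S | ~Q)   (simplify)

(R | ~S) & (R | Q) & (~P | ~S | ~Q)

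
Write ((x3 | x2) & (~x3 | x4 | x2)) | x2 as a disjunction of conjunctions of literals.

(x3 & x4) | x2

((x3 | x2) & (~x3 | x4 | x2)) | x2
⇔ (x3 & ~x3) | (x3 & x4) | (x3 & x2) | (x2 & ~x3) | (x2 & x4) | (x2 & x2) | x2   — distribute & over |
⇔ (x3 & x4) | x2   — simplify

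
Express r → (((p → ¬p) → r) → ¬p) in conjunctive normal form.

¬r ∨ ¬p

r → (((p → ¬p) → r) → ¬p)
⇔ ¬r ∨ (((p → ¬p) → r) → ¬p)   — eliminate →
⇔ ¬r ∨ ¬((p → ¬p) → r) ∨ ¬p   — eliminate →
⇔ ¬r ∨ ¬(¬(p → ¬p) ∨ r) ∨ ¬p   — eliminate →
⇔ ¬r ∨ ¬(¬(¬p ∨ ¬p) ∨ r) ∨ ¬p   — eliminate →
⇔ ¬r ∨ (¬¬(¬p ∨ ¬p) ∧ ¬r) ∨ ¬p   — De Morgan
⇔ ¬r ∨ ((¬p ∨ ¬p) ∧ ¬r) ∨ ¬p   — double negation
⇔ (¬r ∨ ¬p ∨ ¬p ∨ ¬p) ∧ (¬r ∨ ¬r ∨ ¬p)   — distribute ∨ over ∧
⇔ ¬r ∨ ¬p   — simplify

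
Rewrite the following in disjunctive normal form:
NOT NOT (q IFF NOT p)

NOT NOT (q IFF NOT p)
⇔ NOT NOT ((q IMPLIES NOT p) AND (NOT p IMPLIES q))   (eliminate IFF)
⇔ NOT NOT ((NOT q OR NOT p) AND (NOT p IMPLIES q))   (eliminate IMPLIES)
⇔ NOT NOT ((NOT q OR NOT p) AND (NOT NOT p OR q))   (eliminate IMPLIES)
⇔ (NOT q OR NOT p) AND (NOT NOT p OR q)   (double negation)
⇔ (NOT q OR NOT p) AND (p OR q)   (double negation)
⇔ (NOT q AND p) OR (NOT q AND q) OR (NOT p AND p) OR (NOT p AND q)   (distribute AND over OR)
⇔ (NOT q AND p) OR (NOT p AND q)   (simplify)

(NOT q AND p) OR (NOT p AND q)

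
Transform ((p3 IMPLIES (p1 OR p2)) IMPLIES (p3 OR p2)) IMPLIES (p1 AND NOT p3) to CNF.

((p3 IMPLIES (p1 OR p2)) IMPLIES (p3 OR p2)) IMPLIES (p1 AND NOT p3)
⇔ NOT ((p3 IMPLIES (p1 OR p2)) IMPLIES (p3 OR p2)) OR (p1 AND NOT p3)
⇔ NOT (NOT (p3 IMPLIES (p1 OR p2)) OR p3 OR p2) OR (p1 AND NOT p3)
⇔ NOT (NOT (NOT p3 OR p1 OR p2) OR p3 OR p2) OR (p1 AND NOT p3)
⇔ (NOT NOT (NOT p3 OR p1 OR p2) AND NOT p3 AND NOT p2) OR (p1 AND NOT p3)
⇔ ((NOT p3 OR p1 OR p2) AND NOT p3 AND NOT p2) OR (p1 AND NOT p3)
⇔ (NOT p3 OR p1 OR p2 OR p1) AND (NOT p3 OR p1 OR p2 OR NOT p3) AND (NOT p3 OR p1) AND (NOT p3 OR NOT p3) AND (NOT p2 OR p1) AND (NOT p2 OR NOT p3)
⇔ NOT p3 AND (NOT p2 OR p1)

NOT p3 AND (NOT p2 OR p1)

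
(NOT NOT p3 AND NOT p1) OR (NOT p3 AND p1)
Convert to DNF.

(NOT NOT p3 AND NOT p1) OR (NOT p3 AND p1)
≡ (p3 AND NOT p1) OR (NOT p3 AND p1)   [double negation]

(p3 AND NOT p1) OR (NOT p3 AND p1)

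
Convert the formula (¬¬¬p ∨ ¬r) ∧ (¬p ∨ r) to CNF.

(¬p ∨ ¬r) ∧ (¬p ∨ r)

(¬¬¬p ∨ ¬r) ∧ (¬p ∨ r)
≡ (¬p ∨ ¬r) ∧ (¬p ∨ r)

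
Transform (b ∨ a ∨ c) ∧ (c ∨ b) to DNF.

(b ∨ a ∨ c) ∧ (c ∨ b)
= (b ∧ c) ∨ (b ∧ b) ∨ (a ∧ c) ∨ (a ∧ b) ∨ (c ∧ c) ∨ (c ∧ b)   [distribute ∧ over ∨]
= b ∨ c   [simplify]

b ∨ c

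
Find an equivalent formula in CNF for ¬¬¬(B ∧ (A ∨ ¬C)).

(¬B ∨ ¬A) ∧ (¬B ∨ C)

¬¬¬(B ∧ (A ∨ ¬C))
⇔ ¬(B ∧ (A ∨ ¬C))   [double negation]
⇔ ¬B ∨ ¬(A ∨ ¬C)   [De Morgan]
⇔ ¬B ∨ (¬A ∧ ¬¬C)   [De Morgan]
⇔ ¬B ∨ (¬A ∧ C)   [double negation]
⇔ (¬B ∨ ¬A) ∧ (¬B ∨ C)   [distribute ∨ over ∧]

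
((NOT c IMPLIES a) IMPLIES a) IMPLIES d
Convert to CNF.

((NOT c IMPLIES a) IMPLIES a) IMPLIES d
≡ NOT ((NOT c IMPLIES a) IMPLIES a) OR d   [eliminate IMPLIES]
≡ NOT (NOT (NOT c IMPLIES a) OR a) OR d   [eliminate IMPLIES]
≡ NOT (NOT (NOT NOT c OR a) OR a) OR d   [eliminate IMPLIES]
≡ (NOT NOT (NOT NOT c OR a) AND NOT a) OR d   [De Morgan]
≡ ((NOT NOT c OR a) AND NOT a) OR d   [double negation]
≡ ((c OR a) AND NOT a) OR d   [double negation]
≡ (c OR a OR d) AND (NOT a OR d)   [distribute OR over AND]

(c OR a OR d) AND (NOT a OR d)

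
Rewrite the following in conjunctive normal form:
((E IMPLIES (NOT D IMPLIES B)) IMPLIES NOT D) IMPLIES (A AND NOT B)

(D OR A) AND (D OR NOT B)

((E IMPLIES (NOT D IMPLIES B)) IMPLIES NOT D) IMPLIES (A AND NOT B)
⇔ NOT ((E IMPLIES (NOT D IMPLIES B)) IMPLIES NOT D) OR (A AND NOT B)   [eliminate IMPLIES]
⇔ NOT (NOT (E IMPLIES (NOT D IMPLIES B)) OR NOT D) OR (A AND NOT B)   [eliminate IMPLIES]
⇔ NOT (NOT (NOT E OR (NOT D IMPLIES B)) OR NOT D) OR (A AND NOT B)   [eliminate IMPLIES]
⇔ NOT (NOT (NOT E OR NOT NOT D OR B) OR NOT D) OR (A AND NOT B)   [eliminate IMPLIES]
⇔ (NOT NOT (NOT E OR NOT NOT D OR B) AND NOT NOT D) OR (A AND NOT B)   [De Morgan]
⇔ ((NOT E OR NOT NOT D OR B) AND NOT NOT D) OR (A AND NOT B)   [double negation]
⇔ ((NOT E OR D OR B) AND NOT NOT D) OR (A AND NOT B)   [double negation]
⇔ ((NOT E OR D OR B) AND D) OR (A AND NOT B)   [double negation]
⇔ (NOT E OR D OR B OR A) AND (NOT E OR D OR B OR NOT B) AND (D OR A) AND (D OR NOT B)   [distribute OR over AND]
⇔ (D OR A) AND (D OR NOT B)   [simplify]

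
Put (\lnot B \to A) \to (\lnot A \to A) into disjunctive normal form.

(\lnot B \land \lnot A) \lor A

(\lnot B \to A) \to (\lnot A \to A)
⇔ \lnot (\lnot B \to A) \lor (\lnot A \to A)   — eliminate \to
⇔ \lnot (\lnot \lnot B \lor A) \lor (\lnot A \to A)   — eliminate \to
⇔ \lnot (\lnot \lnot B \lor A) \lor \lnot \lnot A \lor A   — eliminate \to
⇔ (\lnot \lnot \lnot B \land \lnot A) \lor \lnot \lnot A \lor A   — De Morgan
⇔ (\lnot B \land \lnot A) \lor \lnot \lnot A \lor A   — double negation
⇔ (\lnot B \land \lnot A) \lor A \lor A   — double negation
⇔ (\lnot B \land \lnot A) \lor A   — simplify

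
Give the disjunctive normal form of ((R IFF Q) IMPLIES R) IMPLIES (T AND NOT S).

((R IFF Q) IMPLIES R) IMPLIES (T AND NOT S)
⇔ NOT ((R IFF Q) IMPLIES R) OR (T AND NOT S)   [eliminate IMPLIES]
⇔ NOT (NOT (R IFF Q) OR R) OR (T AND NOT S)   [eliminate IMPLIES]
⇔ NOT (NOT ((R IMPLIES Q) AND (Q IMPLIES R)) OR R) OR (T AND NOT S)   [eliminate IFF]
⇔ NOT (NOT ((NOT R OR Q) AND (Q IMPLIES R)) OR R) OR (T AND NOT S)   [eliminate IMPLIES]
⇔ NOT (NOT ((NOT R OR Q) AND (NOT Q OR R)) OR R) OR (T AND NOT S)   [eliminate IMPLIES]
⇔ (NOT NOT ((NOT R OR Q) AND (NOT Q OR R)) AND NOT R) OR (T AND NOT S)   [De Morgan]
⇔ ((NOT R OR Q) AND (NOT Q OR R) AND NOT R) OR (T AND NOT S)   [double negation]
⇔ (NOT R AND NOT Q AND NOT R) OR (NOT R AND R AND NOT R) OR (Q AND NOT Q AND NOT R) OR (Q AND R AND NOT R) OR (T AND NOT S)   [distribute AND over OR]
⇔ (NOT R AND NOT Q) OR (T AND NOT S)   [simplify]

(NOT R AND NOT Q) OR (T AND NOT S)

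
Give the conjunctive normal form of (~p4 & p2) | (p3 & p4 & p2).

(~p4 | p3) & p2

(~p4 & p2) | (p3 & p4 & p2)
= (~p4 | p3) & (~p4 | p4) & (~p4 | p2) & (p2 | p3) & (p2 | p4) & (p2 | p2)
= (~p4 | p3) & p2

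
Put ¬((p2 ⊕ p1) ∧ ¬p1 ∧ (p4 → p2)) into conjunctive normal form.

¬p2 ∨ p1

¬((p2 ⊕ p1) ∧ ¬p1 ∧ (p4 → p2))
= ¬((p2 ∨ p1) ∧ ¬(p2 ∧ p1) ∧ ¬p1 ∧ (p4 → p2))   [expand ⊕]
= ¬((p2 ∨ p1) ∧ ¬(p2 ∧ p1) ∧ ¬p1 ∧ (¬p4 ∨ p2))   [eliminate →]
= ¬(p2 ∨ p1) ∨ ¬¬(p2 ∧ p1) ∨ ¬¬p1 ∨ ¬(¬p4 ∨ p2)   [De Morgan]
= (¬p2 ∧ ¬p1) ∨ ¬¬(p2 ∧ p1) ∨ ¬¬p1 ∨ ¬(¬p4 ∨ p2)   [De Morgan]
= (¬p2 ∧ ¬p1) ∨ (p2 ∧ p1) ∨ ¬¬p1 ∨ ¬(¬p4 ∨ p2)   [double negation]
= (¬p2 ∧ ¬p1) ∨ (p2 ∧ p1) ∨ p1 ∨ ¬(¬p4 ∨ p2)   [double negation]
= (¬p2 ∧ ¬p1) ∨ (p2 ∧ p1) ∨ p1 ∨ (¬¬p4 ∧ ¬p2)   [De Morgan]
= (¬p2 ∧ ¬p1) ∨ (p2 ∧ p1) ∨ p1 ∨ (p4 ∧ ¬p2)   [double negation]
= (¬p2 ∨ p2 ∨ p1 ∨ p4) ∧ (¬p2 ∨ p2 ∨ p1 ∨ ¬p2) ∧ (¬p2 ∨ p1 ∨ p1 ∨ p4) ∧ (¬p2 ∨ p1 ∨ p1 ∨ ¬p2) ∧ (¬p1 ∨ p2 ∨ p1 ∨ p4) ∧ (¬p1 ∨ p2 ∨ p1 ∨ ¬p2) ∧ (¬p1 ∨ p1 ∨ p1 ∨ p4) ∧ (¬p1 ∨ p1 ∨ p1 ∨ ¬p2)   [distribute ∨ over ∧]
= ¬p2 ∨ p1   [simplify]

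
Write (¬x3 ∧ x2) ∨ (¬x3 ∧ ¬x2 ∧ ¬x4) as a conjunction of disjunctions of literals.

(¬x3 ∧ x2) ∨ (¬x3 ∧ ¬x2 ∧ ¬x4)
≡ (¬x3 ∨ ¬x3) ∧ (¬x3 ∨ ¬x2) ∧ (¬x3 ∨ ¬x4) ∧ (x2 ∨ ¬x3) ∧ (x2 ∨ ¬x2) ∧ (x2 ∨ ¬x4)   — distribute ∨ over ∧
≡ ¬x3 ∧ (x2 ∨ ¬x4)   — simplify

¬x3 ∧ (x2 ∨ ¬x4)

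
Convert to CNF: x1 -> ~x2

~x1 | ~x2

x1 -> ~x2
⇔ ~x1 | ~x2   [eliminate ->]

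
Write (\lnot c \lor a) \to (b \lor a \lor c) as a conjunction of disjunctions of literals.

c \lor b \lor a

(\lnot c \lor a) \to (b \lor a \lor c)
= \lnot (\lnot c \lor a) \lor b \lor a \lor c
= (\lnot \lnot c \land \lnot a) \lor b \lor a \lor c
= (c \land \lnot a) \lor b \lor a \lor c
= (c \lor b \lor a \lor c) \land (\lnot a \lor b \lor a \lor c)
= c \lor b \lor a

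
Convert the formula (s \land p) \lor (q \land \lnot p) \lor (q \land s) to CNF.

(s \lor q) \land (s \lor \lnot p) \land (p \lor q)

(s \land p) \lor (q \land \lnot p) \lor (q \land s)
= (s \lor q \lor q) \land (s \lor q \lor s) \land (s \lor \lnot p \lor q) \land (s \lor \lnot p \lor s) \land (p \lor q \lor q) \land (p \lor q \lor s) \land (p \lor \lnot p \lor q) \land (p \lor \lnot p \lor s)   — distribute \lor over \land
= (s \lor q) \land (s \lor \lnot p) \land (p \lor q)   — simplify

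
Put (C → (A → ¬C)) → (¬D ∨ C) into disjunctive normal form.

(C → (A → ¬C)) → (¬D ∨ C)
⇔ ¬(C → (A → ¬C)) ∨ ¬D ∨ C   [eliminate →]
⇔ ¬(¬C ∨ (A → ¬C)) ∨ ¬D ∨ C   [eliminate →]
⇔ ¬(¬C ∨ ¬A ∨ ¬C) ∨ ¬D ∨ C   [eliminate →]
⇔ (¬¬C ∧ ¬¬A ∧ ¬¬C) ∨ ¬D ∨ C   [De Morgan]
⇔ (C ∧ ¬¬A ∧ ¬¬C) ∨ ¬D ∨ C   [double negation]
⇔ (C ∧ A ∧ ¬¬C) ∨ ¬D ∨ C   [double negation]
⇔ (C ∧ A ∧ C) ∨ ¬D ∨ C   [double negation]
⇔ ¬D ∨ C   [simplify]

¬D ∨ C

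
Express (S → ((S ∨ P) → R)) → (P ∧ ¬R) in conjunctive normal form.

(S ∨ P) ∧ ¬R

(S → ((S ∨ P) → R)) → (P ∧ ¬R)
= ¬(S → ((S ∨ P) → R)) ∨ (P ∧ ¬R)   [eliminate →]
= ¬(¬S ∨ ((S ∨ P) → R)) ∨ (P ∧ ¬R)   [eliminate →]
= ¬(¬S ∨ ¬(S ∨ P) ∨ R) ∨ (P ∧ ¬R)   [eliminate →]
= (¬¬S ∧ ¬¬(S ∨ P) ∧ ¬R) ∨ (P ∧ ¬R)   [De Morgan]
= (S ∧ ¬¬(S ∨ P) ∧ ¬R) ∨ (P ∧ ¬R)   [double negation]
= (S ∧ (S ∨ P) ∧ ¬R) ∨ (P ∧ ¬R)   [double negation]
= (S ∨ P) ∧ (S ∨ ¬R) ∧ (S ∨ P ∨ P) ∧ (S ∨ P ∨ ¬R) ∧ (¬R ∨ P) ∧ (¬R ∨ ¬R)   [distribute ∨ over ∧]
= (S ∨ P) ∧ ¬R   [simplify]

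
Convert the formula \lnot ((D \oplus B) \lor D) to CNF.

\lnot ((D \oplus B) \lor D)
= \lnot (((D \lor B) \land \lnot (D \land B)) \lor D)
= \lnot ((D \lor B) \land \lnot (D \land B)) \land \lnot D
= (\lnot (D \lor B) \lor \lnot \lnot (D \land B)) \land \lnot D
= ((\lnot D \land \lnot B) \lor \lnot \lnot (D \land B)) \land \lnot D
= ((\lnot D \land \lnot B) \lor (D \land B)) \land \lnot D
= (\lnot D \lor D) \land (\lnot D \lor B) \land (\lnot B \lor D) \land (\lnot B \lor B) \land \lnot D
= (\lnot B \lor D) \land \lnot D

(\lnot B \lor D) \land \lnot D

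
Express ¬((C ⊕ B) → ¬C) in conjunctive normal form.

(¬C ∨ ¬B) ∧ C

¬((C ⊕ B) → ¬C)
⇔ ¬(¬(C ⊕ B) ∨ ¬C)   [eliminate →]
⇔ ¬(¬((C ∨ B) ∧ ¬(C ∧ B)) ∨ ¬C)   [expand ⊕]
⇔ ¬¬((C ∨ B) ∧ ¬(C ∧ B)) ∧ ¬¬C   [De Morgan]
⇔ (C ∨ B) ∧ ¬(C ∧ B) ∧ ¬¬C   [double negation]
⇔ (C ∨ B) ∧ (¬C ∨ ¬B) ∧ ¬¬C   [De Morgan]
⇔ (C ∨ B) ∧ (¬C ∨ ¬B) ∧ C   [double negation]
⇔ (¬C ∨ ¬B) ∧ C   [simplify]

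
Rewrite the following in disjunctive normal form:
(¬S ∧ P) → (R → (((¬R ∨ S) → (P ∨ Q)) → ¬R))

(¬S ∧ P) → (R → (((¬R ∨ S) → (P ∨ Q)) → ¬R))
= ¬(¬S ∧ P) ∨ (R → (((¬R ∨ S) → (P ∨ Q)) → ¬R))   [eliminate →]
= ¬(¬S ∧ P) ∨ ¬R ∨ (((¬R ∨ S) → (P ∨ Q)) → ¬R)   [eliminate →]
= ¬(¬S ∧ P) ∨ ¬R ∨ ¬((¬R ∨ S) → (P ∨ Q)) ∨ ¬R   [eliminate →]
= ¬(¬S ∧ P) ∨ ¬R ∨ ¬(¬(¬R ∨ S) ∨ P ∨ Q) ∨ ¬R   [eliminate →]
= ¬¬S ∨ ¬P ∨ ¬R ∨ ¬(¬(¬R ∨ S) ∨ P ∨ Q) ∨ ¬R   [De Morgan]
= S ∨ ¬P ∨ ¬R ∨ ¬(¬(¬R ∨ S) ∨ P ∨ Q) ∨ ¬R   [double negation]
= S ∨ ¬P ∨ ¬R ∨ (¬¬(¬R ∨ S) ∧ ¬P ∧ ¬Q) ∨ ¬R   [De Morgan]
= S ∨ ¬P ∨ ¬R ∨ ((¬R ∨ S) ∧ ¬P ∧ ¬Q) ∨ ¬R   [double negation]
= S ∨ ¬P ∨ ¬R ∨ (¬R ∧ ¬P ∧ ¬Q) ∨ (S ∧ ¬P ∧ ¬Q) ∨ ¬R   [distribute ∧ over ∨]
= S ∨ ¬P ∨ ¬R   [simplify]

S ∨ ¬P ∨ ¬R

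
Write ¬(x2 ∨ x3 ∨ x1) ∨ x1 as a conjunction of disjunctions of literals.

(¬x2 ∨ x1) ∧ (¬x3 ∨ x1)

¬(x2 ∨ x3 ∨ x1) ∨ x1
≡ (¬x2 ∧ ¬x3 ∧ ¬x1) ∨ x1   — De Morgan
≡ (¬x2 ∨ x1) ∧ (¬x3 ∨ x1) ∧ (¬x1 ∨ x1)   — distribute ∨ over ∧
≡ (¬x2 ∨ x1) ∧ (¬x3 ∨ x1)   — simplify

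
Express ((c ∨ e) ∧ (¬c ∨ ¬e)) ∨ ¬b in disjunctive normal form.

((c ∨ e) ∧ (¬c ∨ ¬e)) ∨ ¬b
≡ (c ∧ ¬c) ∨ (c ∧ ¬e) ∨ (e ∧ ¬c) ∨ (e ∧ ¬e) ∨ ¬b   [distribute ∧ over ∨]
≡ (c ∧ ¬e) ∨ (e ∧ ¬c) ∨ ¬b   [simplify]

(c ∧ ¬e) ∨ (e ∧ ¬c) ∨ ¬b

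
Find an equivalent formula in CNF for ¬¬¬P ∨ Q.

¬P ∨ Q

¬¬¬P ∨ Q
= ¬P ∨ Q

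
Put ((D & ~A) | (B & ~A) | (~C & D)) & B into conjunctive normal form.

(D | ~A) & (~A | ~C) & B

((D & ~A) | (B & ~A) | (~C & D)) & B
⇔ (D | B | ~C) & (D | B | D) & (D | ~A | ~C) & (D | ~A | D) & (~A | B | ~C) & (~A | B | D) & (~A | ~A | ~C) & (~A | ~A | D) & B   — distribute | over &
⇔ (D | ~A) & (~A | ~C) & B   — simplify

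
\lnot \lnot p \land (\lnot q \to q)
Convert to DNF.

p \land q

\lnot \lnot p \land (\lnot q \to q)
= \lnot \lnot p \land (\lnot \lnot q \lor q)   [eliminate \to]
= p \land (\lnot \lnot q \lor q)   [double negation]
= p \land (q \lor q)   [double negation]
= p \land q \lor p \land q   [distribute \land over \lor]
= p \land q   [simplify]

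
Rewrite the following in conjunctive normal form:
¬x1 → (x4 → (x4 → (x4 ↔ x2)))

¬x1 → (x4 → (x4 → (x4 ↔ x2)))
≡ ¬¬x1 ∨ (x4 → (x4 → (x4 ↔ x2)))   [eliminate →]
≡ ¬¬x1 ∨ ¬x4 ∨ (x4 → (x4 ↔ x2))   [eliminate →]
≡ ¬¬x1 ∨ ¬x4 ∨ ¬x4 ∨ (x4 ↔ x2)   [eliminate →]
≡ ¬¬x1 ∨ ¬x4 ∨ ¬x4 ∨ ((x4 → x2) ∧ (x2 → x4))   [eliminate ↔]
≡ ¬¬x1 ∨ ¬x4 ∨ ¬x4 ∨ ((¬x4 ∨ x2) ∧ (x2 → x4))   [eliminate →]
≡ ¬¬x1 ∨ ¬x4 ∨ ¬x4 ∨ ((¬x4 ∨ x2) ∧ (¬x2 ∨ x4))   [eliminate →]
≡ x1 ∨ ¬x4 ∨ ¬x4 ∨ ((¬x4 ∨ x2) ∧ (¬x2 ∨ x4))   [double negation]
≡ (x1 ∨ ¬x4 ∨ ¬x4 ∨ ¬x4 ∨ x2) ∧ (x1 ∨ ¬x4 ∨ ¬x4 ∨ ¬x2 ∨ x4)   [distribute ∨ over ∧]
≡ x1 ∨ ¬x4 ∨ x2   [simplify]

x1 ∨ ¬x4 ∨ x2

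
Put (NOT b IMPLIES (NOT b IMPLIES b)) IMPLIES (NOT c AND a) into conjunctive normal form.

(NOT b IMPLIES (NOT b IMPLIES b)) IMPLIES (NOT c AND a)
⇔ NOT (NOT b IMPLIES (NOT b IMPLIES b)) OR (NOT c AND a)   — eliminate IMPLIES
⇔ NOT (NOT NOT b OR (NOT b IMPLIES b)) OR (NOT c AND a)   — eliminate IMPLIES
⇔ NOT (NOT NOT b OR NOT NOT b OR b) OR (NOT c AND a)   — eliminate IMPLIES
⇔ (NOT NOT NOT b AND NOT NOT NOT b AND NOT b) OR (NOT c AND a)   — De Morgan
⇔ (NOT b AND NOT NOT NOT b AND NOT b) OR (NOT c AND a)   — double negation
⇔ (NOT b AND NOT b AND NOT b) OR (NOT c AND a)   — double negation
⇔ (NOT b OR NOT c) AND (NOT b OR a) AND (NOT b OR NOT c) AND (NOT b OR a) AND (NOT b OR NOT c) AND (NOT b OR a)   — distribute OR over AND
⇔ (NOT b OR NOT c) AND (NOT b OR a)   — simplify

(NOT b OR NOT c) AND (NOT b OR a)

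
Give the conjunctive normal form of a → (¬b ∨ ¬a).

¬a ∨ ¬b

a → (¬b ∨ ¬a)
≡ ¬a ∨ ¬b ∨ ¬a   [eliminate →]
≡ ¬a ∨ ¬b   [simplify]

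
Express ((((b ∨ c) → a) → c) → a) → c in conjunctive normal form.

((((b ∨ c) → a) → c) → a) → c
≡ ¬((((b ∨ c) → a) → c) → a) ∨ c   (eliminate →)
≡ ¬(¬(((b ∨ c) → a) → c) ∨ a) ∨ c   (eliminate →)
≡ ¬(¬(¬((b ∨ c) → a) ∨ c) ∨ a) ∨ c   (eliminate →)
≡ ¬(¬(¬(¬(b ∨ c) ∨ a) ∨ c) ∨ a) ∨ c   (eliminate →)
≡ (¬¬(¬(¬(b ∨ c) ∨ a) ∨ c) ∧ ¬a) ∨ c   (De Morgan)
≡ ((¬(¬(b ∨ c) ∨ a) ∨ c) ∧ ¬a) ∨ c   (double negation)
≡ (((¬¬(b ∨ c) ∧ ¬a) ∨ c) ∧ ¬a) ∨ c   (De Morgan)
≡ ((((b ∨ c) ∧ ¬a) ∨ c) ∧ ¬a) ∨ c   (double negation)
≡ (b ∨ c ∨ c ∨ c) ∧ (¬a ∨ c ∨ c) ∧ (¬a ∨ c)   (distribute ∨ over ∧)
≡ (b ∨ c) ∧ (¬a ∨ c)   (simplify)

(b ∨ c) ∧ (¬a ∨ c)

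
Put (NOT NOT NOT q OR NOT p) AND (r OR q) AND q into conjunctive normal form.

(NOT NOT NOT q OR NOT p) AND (r OR q) AND q
≡ (NOT q OR NOT p) AND (r OR q) AND q
≡ (NOT q OR NOT p) AND q

(NOT q OR NOT p) AND q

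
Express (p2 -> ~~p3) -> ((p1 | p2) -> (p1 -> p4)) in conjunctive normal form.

(p2 | ~p1 | p4) & (~p3 | ~p1 | p4)

(p2 -> ~~p3) -> ((p1 | p2) -> (p1 -> p4))
≡ ~(p2 -> ~~p3) | ((p1 | p2) -> (p1 -> p4))   [eliminate ->]
≡ ~(~p2 | ~~p3) | ((p1 | p2) -> (p1 -> p4))   [eliminate ->]
≡ ~(~p2 | ~~p3) | ~(p1 | p2) | (p1 -> p4)   [eliminate ->]
≡ ~(~p2 | ~~p3) | ~(p1 | p2) | ~p1 | p4   [eliminate ->]
≡ (~~p2 & ~~~p3) | ~(p1 | p2) | ~p1 | p4   [De Morgan]
≡ (p2 & ~~~p3) | ~(p1 | p2) | ~p1 | p4   [double negation]
≡ (p2 & ~p3) | ~(p1 | p2) | ~p1 | p4   [double negation]
≡ (p2 & ~p3) | (~p1 & ~p2) | ~p1 | p4   [De Morgan]
≡ (p2 | ~p1 | ~p1 | p4) & (p2 | ~p2 | ~p1 | p4) & (~p3 | ~p1 | ~p1 | p4) & (~p3 | ~p2 | ~p1 | p4)   [distribute | over &]
≡ (p2 | ~p1 | p4) & (~p3 | ~p1 | p4)   [simplify]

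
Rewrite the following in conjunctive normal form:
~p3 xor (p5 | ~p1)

(~p3 | p5 | ~p1) & (p3 | ~p5) & (p3 | p1)

~p3 xor (p5 | ~p1)
≡ (~p3 | p5 | ~p1) & ~(~p3 & (p5 | ~p1))   — expand xor
≡ (~p3 | p5 | ~p1) & (~~p3 | ~(p5 | ~p1))   — De Morgan
≡ (~p3 | p5 | ~p1) & (p3 | ~(p5 | ~p1))   — double negation
≡ (~p3 | p5 | ~p1) & (p3 | (~p5 & ~~p1))   — De Morgan
≡ (~p3 | p5 | ~p1) & (p3 | (~p5 & p1))   — double negation
≡ (~p3 | p5 | ~p1) & (p3 | ~p5) & (p3 | p1)   — distribute | over &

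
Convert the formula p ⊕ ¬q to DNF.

(p ∧ q) ∨ (¬p ∧ ¬q)

p ⊕ ¬q
≡ (p ∧ ¬¬q) ∨ (¬p ∧ ¬q)   (expand ⊕)
≡ (p ∧ q) ∨ (¬p ∧ ¬q)   (double negation)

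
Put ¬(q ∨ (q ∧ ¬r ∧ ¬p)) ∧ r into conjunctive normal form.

¬q ∧ r

¬(q ∨ (q ∧ ¬r ∧ ¬p)) ∧ r
≡ ¬q ∧ ¬(q ∧ ¬r ∧ ¬p) ∧ r
≡ ¬q ∧ (¬q ∨ ¬¬r ∨ ¬¬p) ∧ r
≡ ¬q ∧ (¬q ∨ r ∨ ¬¬p) ∧ r
≡ ¬q ∧ (¬q ∨ r ∨ p) ∧ r
≡ ¬q ∧ r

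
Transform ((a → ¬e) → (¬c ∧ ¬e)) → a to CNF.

((a → ¬e) → (¬c ∧ ¬e)) → a
≡ ¬((a → ¬e) → (¬c ∧ ¬e)) ∨ a   [eliminate →]
≡ ¬(¬(a → ¬e) ∨ (¬c ∧ ¬e)) ∨ a   [eliminate →]
≡ ¬(¬(¬a ∨ ¬e) ∨ (¬c ∧ ¬e)) ∨ a   [eliminate →]
≡ (¬¬(¬a ∨ ¬e) ∧ ¬(¬c ∧ ¬e)) ∨ a   [De Morgan]
≡ ((¬a ∨ ¬e) ∧ ¬(¬c ∧ ¬e)) ∨ a   [double negation]
≡ ((¬a ∨ ¬e) ∧ (¬¬c ∨ ¬¬e)) ∨ a   [De Morgan]
≡ ((¬a ∨ ¬e) ∧ (c ∨ ¬¬e)) ∨ a   [double negation]
≡ ((¬a ∨ ¬e) ∧ (c ∨ e)) ∨ a   [double negation]
≡ (¬a ∨ ¬e ∨ a) ∧ (c ∨ e ∨ a)   [distribute ∨ over ∧]
≡ c ∨ e ∨ a   [simplify]

c ∨ e ∨ a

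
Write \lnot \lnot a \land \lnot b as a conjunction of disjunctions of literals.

\lnot \lnot a \land \lnot b
≡ a \land \lnot b

a \land \lnot b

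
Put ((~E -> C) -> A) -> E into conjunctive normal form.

((~E -> C) -> A) -> E
= ~((~E -> C) -> A) | E   [eliminate ->]
= ~(~(~E -> C) | A) | E   [eliminate ->]
= ~(~(~~E | C) | A) | E   [eliminate ->]
= (~~(~~E | C) & ~A) | E   [De Morgan]
= ((~~E | C) & ~A) | E   [double negation]
= ((E | C) & ~A) | E   [double negation]
= (E | C | E) & (~A | E)   [distribute | over &]
= (E | C) & (~A | E)   [simplify]

(E | C) & (~A | E)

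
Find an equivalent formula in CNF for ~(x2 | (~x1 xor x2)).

~(x2 | (~x1 xor x2))
≡ ~(x2 | ((~x1 | x2) & ~(~x1 & x2)))   [expand xor]
≡ ~x2 & ~((~x1 | x2) & ~(~x1 & x2))   [De Morgan]
≡ ~x2 & (~(~x1 | x2) | ~~(~x1 & x2))   [De Morgan]
≡ ~x2 & ((~~x1 & ~x2) | ~~(~x1 & x2))   [De Morgan]
≡ ~x2 & ((x1 & ~x2) | ~~(~x1 & x2))   [double negation]
≡ ~x2 & ((x1 & ~x2) | (~x1 & x2))   [double negation]
≡ ~x2 & (x1 | ~x1) & (x1 | x2) & (~x2 | ~x1) & (~x2 | x2)   [distribute | over &]
≡ ~x2 & (x1 | x2)   [simplify]

~x2 & (x1 | x2)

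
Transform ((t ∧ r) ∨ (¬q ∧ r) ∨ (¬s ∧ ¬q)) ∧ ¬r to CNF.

(t ∨ ¬q) ∧ (r ∨ ¬q) ∧ (r ∨ ¬s) ∧ ¬r

((t ∧ r) ∨ (¬q ∧ r) ∨ (¬s ∧ ¬q)) ∧ ¬r
≡ (t ∨ ¬q ∨ ¬s) ∧ (t ∨ ¬q ∨ ¬q) ∧ (t ∨ r ∨ ¬s) ∧ (t ∨ r ∨ ¬q) ∧ (r ∨ ¬q ∨ ¬s) ∧ (r ∨ ¬q ∨ ¬q) ∧ (r ∨ r ∨ ¬s) ∧ (r ∨ r ∨ ¬q) ∧ ¬r   [distribute ∨ over ∧]
≡ (t ∨ ¬q) ∧ (r ∨ ¬q) ∧ (r ∨ ¬s) ∧ ¬r   [simplify]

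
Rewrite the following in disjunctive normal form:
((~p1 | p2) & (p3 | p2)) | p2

(~p1 & p3) | p2

((~p1 | p2) & (p3 | p2)) | p2
= (~p1 & p3) | (~p1 & p2) | (p2 & p3) | (p2 & p2) | p2   — distribute & over |
= (~p1 & p3) | p2   — simplify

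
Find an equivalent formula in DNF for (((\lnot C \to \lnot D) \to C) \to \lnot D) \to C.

(\lnot C \land D) \lor C

(((\lnot C \to \lnot D) \to C) \to \lnot D) \to C
≡ \lnot (((\lnot C \to \lnot D) \to C) \to \lnot D) \lor C   — eliminate \to
≡ \lnot (\lnot ((\lnot C \to \lnot D) \to C) \lor \lnot D) \lor C   — eliminate \to
≡ \lnot (\lnot (\lnot (\lnot C \to \lnot D) \lor C) \lor \lnot D) \lor C   — eliminate \to
≡ \lnot (\lnot (\lnot (\lnot \lnot C \lor \lnot D) \lor C) \lor \lnot D) \lor C   — eliminate \to
≡ (\lnot \lnot (\lnot (\lnot \lnot C \lor \lnot D) \lor C) \land \lnot \lnot D) \lor C   — De Morgan
≡ ((\lnot (\lnot \lnot C \lor \lnot D) \lor C) \land \lnot \lnot D) \lor C   — double negation
≡ (((\lnot \lnot \lnot C \land \lnot \lnot D) \lor C) \land \lnot \lnot D) \lor C   — De Morgan
≡ (((\lnot C \land \lnot \lnot D) \lor C) \land \lnot \lnot D) \lor C   — double negation
≡ (((\lnot C \land D) \lor C) \land \lnot \lnot D) \lor C   — double negation
≡ (((\lnot C \land D) \lor C) \land D) \lor C   — double negation
≡ (\lnot C \land D \land D) \lor (C \land D) \lor C   — distribute \land over \lor
≡ (\lnot C \land D) \lor C   — simplify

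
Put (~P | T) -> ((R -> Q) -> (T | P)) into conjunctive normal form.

(P | R | T) & (P | ~Q | T)

(~P | T) -> ((R -> Q) -> (T | P))
≡ ~(~P | T) | ((R -> Q) -> (T | P))   — eliminate ->
≡ ~(~P | T) | ~(R -> Q) | T | P   — eliminate ->
≡ ~(~P | T) | ~(~R | Q) | T | P   — eliminate ->
≡ (~~P & ~T) | ~(~R | Q) | T | P   — De Morgan
≡ (P & ~T) | ~(~R | Q) | T | P   — double negation
≡ (P & ~T) | (~~R & ~Q) | T | P   — De Morgan
≡ (P & ~T) | (R & ~Q) | T | P   — double negation
≡ (P | R | T | P) & (P | ~Q | T | P) & (~T | R | T | P) & (~T | ~Q | T | P)   — distribute | over &
≡ (P | R | T) & (P | ~Q | T)   — simplify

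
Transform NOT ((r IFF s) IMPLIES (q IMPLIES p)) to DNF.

NOT ((r IFF s) IMPLIES (q IMPLIES p))
≡ NOT (NOT (r IFF s) OR (q IMPLIES p))   (eliminate IMPLIES)
≡ NOT (NOT ((r IMPLIES s) AND (s IMPLIES r)) OR (q IMPLIES p))   (eliminate IFF)
≡ NOT (NOT ((NOT r OR s) AND (s IMPLIES r)) OR (q IMPLIES p))   (eliminate IMPLIES)
≡ NOT (NOT ((NOT r OR s) AND (NOT s OR r)) OR (q IMPLIES p))   (eliminate IMPLIES)
≡ NOT (NOT ((NOT r OR s) AND (NOT s OR r)) OR NOT q OR p)   (eliminate IMPLIES)
≡ NOT NOT ((NOT r OR s) AND (NOT s OR r)) AND NOT NOT q AND NOT p   (De Morgan)
≡ (NOT r OR s) AND (NOT s OR r) AND NOT NOT q AND NOT p   (double negation)
≡ (NOT r OR s) AND (NOT s OR r) AND q AND NOT p   (double negation)
≡ (NOT r AND NOT s AND q AND NOT p) OR (NOT r AND r AND q AND NOT p) OR (s AND NOT s AND q AND NOT p) OR (s AND r AND q AND NOT p)   (distribute AND over OR)
≡ (NOT r AND NOT s AND q AND NOT p) OR (s AND r AND q AND NOT p)   (simplify)

(NOT r AND NOT s AND q AND NOT p) OR (s AND r AND q AND NOT p)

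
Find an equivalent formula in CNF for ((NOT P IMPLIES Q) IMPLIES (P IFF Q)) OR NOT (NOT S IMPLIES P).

((NOT P IMPLIES Q) IMPLIES (P IFF Q)) OR NOT (NOT S IMPLIES P)
≡ NOT (NOT P IMPLIES Q) OR (P IFF Q) OR NOT (NOT S IMPLIES P)   [eliminate IMPLIES]
≡ NOT (NOT NOT P OR Q) OR (P IFF Q) OR NOT (NOT S IMPLIES P)   [eliminate IMPLIES]
≡ NOT (NOT NOT P OR Q) OR ((P IMPLIES Q) AND (Q IMPLIES P)) OR NOT (NOT S IMPLIES P)   [eliminate IFF]
≡ NOT (NOT NOT P OR Q) OR ((NOT P OR Q) AND (Q IMPLIES P)) OR NOT (NOT S IMPLIES P)   [eliminate IMPLIES]
≡ NOT (NOT NOT P OR Q) OR ((NOT P OR Q) AND (NOT Q OR P)) OR NOT (NOT S IMPLIES P)   [eliminate IMPLIES]
≡ NOT (NOT NOT P OR Q) OR ((NOT P OR Q) AND (NOT Q OR P)) OR NOT (NOT NOT S OR P)   [eliminate IMPLIES]
≡ (NOT NOT NOT P AND NOT Q) OR ((NOT P OR Q) AND (NOT Q OR P)) OR NOT (NOT NOT S OR P)   [De Morgan]
≡ (NOT P AND NOT Q) OR ((NOT P OR Q) AND (NOT Q OR P)) OR NOT (NOT NOT S OR P)   [double negation]
≡ (NOT P AND NOT Q) OR ((NOT P OR Q) AND (NOT Q OR P)) OR (NOT NOT NOT S AND NOT P)   [De Morgan]
≡ (NOT P AND NOT Q) OR ((NOT P OR Q) AND (NOT Q OR P)) OR (NOT S AND NOT P)   [double negation]
≡ (NOT P OR NOT P OR Q OR NOT S) AND (NOT P OR NOT P OR Q OR NOT P) AND (NOT P OR NOT Q OR P OR NOT S) AND (NOT P OR NOT Q OR P OR NOT P) AND (NOT Q OR NOT P OR Q OR NOT S) AND (NOT Q OR NOT P OR Q OR NOT P) AND (NOT Q OR NOT Q OR P OR NOT S) AND (NOT Q OR NOT Q OR P OR NOT P)   [distribute OR over AND]
≡ (NOT P OR Q) AND (NOT Q OR P OR NOT S)   [simplify]

(NOT P OR Q) AND (NOT Q OR P OR NOT S)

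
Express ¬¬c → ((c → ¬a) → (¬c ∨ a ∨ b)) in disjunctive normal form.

¬c ∨ a ∨ b

¬¬c → ((c → ¬a) → (¬c ∨ a ∨ b))
≡ ¬¬¬c ∨ ((c → ¬a) → (¬c ∨ a ∨ b))
≡ ¬¬¬c ∨ ¬(c → ¬a) ∨ ¬c ∨ a ∨ b
≡ ¬¬¬c ∨ ¬(¬c ∨ ¬a) ∨ ¬c ∨ a ∨ b
≡ ¬c ∨ ¬(¬c ∨ ¬a) ∨ ¬c ∨ a ∨ b
≡ ¬c ∨ (¬¬c ∧ ¬¬a) ∨ ¬c ∨ a ∨ b
≡ ¬c ∨ (c ∧ ¬¬a) ∨ ¬c ∨ a ∨ b
≡ ¬c ∨ (c ∧ a) ∨ ¬c ∨ a ∨ b
≡ ¬c ∨ a ∨ b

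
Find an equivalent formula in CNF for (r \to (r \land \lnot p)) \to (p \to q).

r \lor \lnot p \lor q

(r \to (r \land \lnot p)) \to (p \to q)
= \lnot (r \to (r \land \lnot p)) \lor (p \to q)
= \lnot (\lnot r \lor (r \land \lnot p)) \lor (p \to q)
= \lnot (\lnot r \lor (r \land \lnot p)) \lor \lnot p \lor q
= (\lnot \lnot r \land \lnot (r \land \lnot p)) \lor \lnot p \lor q
= (r \land \lnot (r \land \lnot p)) \lor \lnot p \lor q
= (r \land (\lnot r \lor \lnot \lnot p)) \lor \lnot p \lor q
= (r \land (\lnot r \lor p)) \lor \lnot p \lor q
= (r \lor \lnot p \lor q) \land (\lnot r \lor p \lor \lnot p \lor q)
= r \lor \lnot p \lor q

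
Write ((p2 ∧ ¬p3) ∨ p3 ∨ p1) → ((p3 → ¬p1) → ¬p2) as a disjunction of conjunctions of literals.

(p3 ∧ p1) ∨ ¬p2

((p2 ∧ ¬p3) ∨ p3 ∨ p1) → ((p3 → ¬p1) → ¬p2)
≡ ¬((p2 ∧ ¬p3) ∨ p3 ∨ p1) ∨ ((p3 → ¬p1) → ¬p2)   [eliminate →]
≡ ¬((p2 ∧ ¬p3) ∨ p3 ∨ p1) ∨ ¬(p3 → ¬p1) ∨ ¬p2   [eliminate →]
≡ ¬((p2 ∧ ¬p3) ∨ p3 ∨ p1) ∨ ¬(¬p3 ∨ ¬p1) ∨ ¬p2   [eliminate →]
≡ (¬(p2 ∧ ¬p3) ∧ ¬p3 ∧ ¬p1) ∨ ¬(¬p3 ∨ ¬p1) ∨ ¬p2   [De Morgan]
≡ ((¬p2 ∨ ¬¬p3) ∧ ¬p3 ∧ ¬p1) ∨ ¬(¬p3 ∨ ¬p1) ∨ ¬p2   [De Morgan]
≡ ((¬p2 ∨ p3) ∧ ¬p3 ∧ ¬p1) ∨ ¬(¬p3 ∨ ¬p1) ∨ ¬p2   [double negation]
≡ ((¬p2 ∨ p3) ∧ ¬p3 ∧ ¬p1) ∨ (¬¬p3 ∧ ¬¬p1) ∨ ¬p2   [De Morgan]
≡ ((¬p2 ∨ p3) ∧ ¬p3 ∧ ¬p1) ∨ (p3 ∧ ¬¬p1) ∨ ¬p2   [double negation]
≡ ((¬p2 ∨ p3) ∧ ¬p3 ∧ ¬p1) ∨ (p3 ∧ p1) ∨ ¬p2   [double negation]
≡ (¬p2 ∧ ¬p3 ∧ ¬p1) ∨ (p3 ∧ ¬p3 ∧ ¬p1) ∨ (p3 ∧ p1) ∨ ¬p2   [distribute ∧ over ∨]
≡ (p3 ∧ p1) ∨ ¬p2   [simplify]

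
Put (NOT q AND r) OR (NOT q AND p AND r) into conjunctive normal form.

(NOT q AND r) OR (NOT q AND p AND r)
≡ (NOT q OR NOT q) AND (NOT q OR p) AND (NOT q OR r) AND (r OR NOT q) AND (r OR p) AND (r OR r)   — distribute OR over AND
≡ NOT q AND r   — simplify

NOT q AND r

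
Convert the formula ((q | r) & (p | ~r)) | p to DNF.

((q | r) & (p | ~r)) | p
≡ (q & p) | (q & ~r) | (r & p) | (r & ~r) | p   [distribute & over |]
≡ (q & ~r) | p   [simplify]

(q & ~r) | p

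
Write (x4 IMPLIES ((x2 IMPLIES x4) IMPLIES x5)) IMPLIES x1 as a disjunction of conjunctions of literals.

(x4 AND NOT x5) OR x1

(x4 IMPLIES ((x2 IMPLIES x4) IMPLIES x5)) IMPLIES x1
⇔ NOT (x4 IMPLIES ((x2 IMPLIES x4) IMPLIES x5)) OR x1
⇔ NOT (NOT x4 OR ((x2 IMPLIES x4) IMPLIES x5)) OR x1
⇔ NOT (NOT x4 OR NOT (x2 IMPLIES x4) OR x5) OR x1
⇔ NOT (NOT x4 OR NOT (NOT x2 OR x4) OR x5) OR x1
⇔ (NOT NOT x4 AND NOT NOT (NOT x2 OR x4) AND NOT x5) OR x1
⇔ (x4 AND NOT NOT (NOT x2 OR x4) AND NOT x5) OR x1
⇔ (x4 AND (NOT x2 OR x4) AND NOT x5) OR x1
⇔ (x4 AND NOT x2 AND NOT x5) OR (x4 AND x4 AND NOT x5) OR x1
⇔ (x4 AND NOT x5) OR x1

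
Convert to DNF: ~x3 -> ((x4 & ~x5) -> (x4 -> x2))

x3 | ~x4 | x5 | x2

~x3 -> ((x4 & ~x5) -> (x4 -> x2))
≡ ~~x3 | ((x4 & ~x5) -> (x4 -> x2))   [eliminate ->]
≡ ~~x3 | ~(x4 & ~x5) | (x4 -> x2)   [eliminate ->]
≡ ~~x3 | ~(x4 & ~x5) | ~x4 | x2   [eliminate ->]
≡ x3 | ~(x4 & ~x5) | ~x4 | x2   [double negation]
≡ x3 | ~x4 | ~~x5 | ~x4 | x2   [De Morgan]
≡ x3 | ~x4 | x5 | ~x4 | x2   [double negation]
≡ x3 | ~x4 | x5 | x2   [simplify]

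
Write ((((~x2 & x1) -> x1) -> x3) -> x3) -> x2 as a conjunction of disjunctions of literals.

(x1 | x3 | x2) & (~x1 | x3 | x2) & (~x3 | x2)

((((~x2 & x1) -> x1) -> x3) -> x3) -> x2
= ~((((~x2 & x1) -> x1) -> x3) -> x3) | x2   [eliminate ->]
= ~(~(((~x2 & x1) -> x1) -> x3) | x3) | x2   [eliminate ->]
= ~(~(~((~x2 & x1) -> x1) | x3) | x3) | x2   [eliminate ->]
= ~(~(~(~(~x2 & x1) | x1) | x3) | x3) | x2   [eliminate ->]
= (~~(~(~(~x2 & x1) | x1) | x3) & ~x3) | x2   [De Morgan]
= ((~(~(~x2 & x1) | x1) | x3) & ~x3) | x2   [double negation]
= (((~~(~x2 & x1) & ~x1) | x3) & ~x3) | x2   [De Morgan]
= (((~x2 & x1 & ~x1) | x3) & ~x3) | x2   [double negation]
= (~x2 | x3 | x2) & (x1 | x3 | x2) & (~x1 | x3 | x2) & (~x3 | x2)   [distribute | over &]
= (x1 | x3 | x2) & (~x1 | x3 | x2) & (~x3 | x2)   [simplify]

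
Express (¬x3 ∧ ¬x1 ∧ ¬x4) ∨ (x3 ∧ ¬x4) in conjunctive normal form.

(¬x3 ∧ ¬x1 ∧ ¬x4) ∨ (x3 ∧ ¬x4)
⇔ (¬x3 ∨ x3) ∧ (¬x3 ∨ ¬x4) ∧ (¬x1 ∨ x3) ∧ (¬x1 ∨ ¬x4) ∧ (¬x4 ∨ x3) ∧ (¬x4 ∨ ¬x4)   (distribute ∨ over ∧)
⇔ (¬x1 ∨ x3) ∧ ¬x4   (simplify)

(¬x1 ∨ x3) ∧ ¬x4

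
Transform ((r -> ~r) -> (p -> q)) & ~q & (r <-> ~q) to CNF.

~q & (q | r)

((r -> ~r) -> (p -> q)) & ~q & (r <-> ~q)
= (~(r -> ~r) | (p -> q)) & ~q & (r <-> ~q)   (eliminate ->)
= (~(~r | ~r) | (p -> q)) & ~q & (r <-> ~q)   (eliminate ->)
= (~(~r | ~r) | ~p | q) & ~q & (r <-> ~q)   (eliminate ->)
= (~(~r | ~r) | ~p | q) & ~q & (r -> ~q) & (~q -> r)   (eliminate <->)
= (~(~r | ~r) | ~p | q) & ~q & (~r | ~q) & (~q -> r)   (eliminate ->)
= (~(~r | ~r) | ~p | q) & ~q & (~r | ~q) & (~~q | r)   (eliminate ->)
= ((~~r & ~~r) | ~p | q) & ~q & (~r | ~q) & (~~q | r)   (De Morgan)
= ((r & ~~r) | ~p | q) & ~q & (~r | ~q) & (~~q | r)   (double negation)
= ((r & r) | ~p | q) & ~q & (~r | ~q) & (~~q | r)   (double negation)
= ((r & r) | ~p | q) & ~q & (~r | ~q) & (q | r)   (double negation)
= (r | ~p | q) & (r | ~p | q) & ~q & (~r | ~q) & (q | r)   (distribute | over &)
= ~q & (q | r)   (simplify)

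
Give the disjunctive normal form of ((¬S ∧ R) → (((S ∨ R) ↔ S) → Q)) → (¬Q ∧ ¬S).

¬Q ∧ ¬S

((¬S ∧ R) → (((S ∨ R) ↔ S) → Q)) → (¬Q ∧ ¬S)
= ¬((¬S ∧ R) → (((S ∨ R) ↔ S) → Q)) ∨ (¬Q ∧ ¬S)   [eliminate →]
= ¬(¬(¬S ∧ R) ∨ (((S ∨ R) ↔ S) → Q)) ∨ (¬Q ∧ ¬S)   [eliminate →]
= ¬(¬(¬S ∧ R) ∨ ¬((S ∨ R) ↔ S) ∨ Q) ∨ (¬Q ∧ ¬S)   [eliminate →]
= ¬(¬(¬S ∧ R) ∨ ¬(((S ∨ R) → S) ∧ (S → (S ∨ R))) ∨ Q) ∨ (¬Q ∧ ¬S)   [eliminate ↔]
= ¬(¬(¬S ∧ R) ∨ ¬((¬(S ∨ R) ∨ S) ∧ (S → (S ∨ R))) ∨ Q) ∨ (¬Q ∧ ¬S)   [eliminate →]
= ¬(¬(¬S ∧ R) ∨ ¬((¬(S ∨ R) ∨ S) ∧ (¬S ∨ S ∨ R)) ∨ Q) ∨ (¬Q ∧ ¬S)   [eliminate →]
= (¬¬(¬S ∧ R) ∧ ¬¬((¬(S ∨ R) ∨ S) ∧ (¬S ∨ S ∨ R)) ∧ ¬Q) ∨ (¬Q ∧ ¬S)   [De Morgan]
= (¬S ∧ R ∧ ¬¬((¬(S ∨ R) ∨ S) ∧ (¬S ∨ S ∨ R)) ∧ ¬Q) ∨ (¬Q ∧ ¬S)   [double negation]
= (¬S ∧ R ∧ (¬(S ∨ R) ∨ S) ∧ (¬S ∨ S ∨ R) ∧ ¬Q) ∨ (¬Q ∧ ¬S)   [double negation]
= (¬S ∧ R ∧ ((¬S ∧ ¬R) ∨ S) ∧ (¬S ∨ S ∨ R) ∧ ¬Q) ∨ (¬Q ∧ ¬S)   [De Morgan]
= (¬S ∧ R ∧ ¬S ∧ ¬R ∧ ¬S ∧ ¬Q) ∨ (¬S ∧ R ∧ ¬S ∧ ¬R ∧ S ∧ ¬Q) ∨ (¬S ∧ R ∧ ¬S ∧ ¬R ∧ R ∧ ¬Q) ∨ (¬S ∧ R ∧ S ∧ ¬S ∧ ¬Q) ∨ (¬S ∧ R ∧ S ∧ S ∧ ¬Q) ∨ (¬S ∧ R ∧ S ∧ R ∧ ¬Q) ∨ (¬Q ∧ ¬S)   [distribute ∧ over ∨]
= ¬Q ∧ ¬S   [simplify]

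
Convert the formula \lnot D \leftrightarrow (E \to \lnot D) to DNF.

\lnot D \leftrightarrow (E \to \lnot D)
≡ (\lnot D \to (E \to \lnot D)) \land ((E \to \lnot D) \to \lnot D)   — eliminate \leftrightarrow
≡ (\lnot \lnot D \lor (E \to \lnot D)) \land ((E \to \lnot D) \to \lnot D)   — eliminate \to
≡ (\lnot \lnot D \lor \lnot E \lor \lnot D) \land ((E \to \lnot D) \to \lnot D)   — eliminate \to
≡ (\lnot \lnot D \lor \lnot E \lor \lnot D) \land (\lnot (E \to \lnot D) \lor \lnot D)   — eliminate \to
≡ (\lnot \lnot D \lor \lnot E \lor \lnot D) \land (\lnot (\lnot E \lor \lnot D) \lor \lnot D)   — eliminate \to
≡ (D \lor \lnot E \lor \lnot D) \land (\lnot (\lnot E \lor \lnot D) \lor \lnot D)   — double negation
≡ (D \lor \lnot E \lor \lnot D) \land ((\lnot \lnot E \land \lnot \lnot D) \lor \lnot D)   — De Morgan
≡ (D \lor \lnot E \lor \lnot D) \land ((E \land \lnot \lnot D) \lor \lnot D)   — double negation
≡ (D \lor \lnot E \lor \lnot D) \land ((E \land D) \lor \lnot D)   — double negation
≡ (D \land E \land D) \lor (D \land \lnot D) \lor (\lnot E \land E \land D) \lor (\lnot E \land \lnot D) \lor (\lnot D \land E \land D) \lor (\lnot D \land \lnot D)   — distribute \land over \lor
≡ (D \land E) \lor \lnot D   — simplify

(D \land E) \lor \lnot D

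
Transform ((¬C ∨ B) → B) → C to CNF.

((¬C ∨ B) → B) → C
≡ ¬((¬C ∨ B) → B) ∨ C
≡ ¬(¬(¬C ∨ B) ∨ B) ∨ C
≡ (¬¬(¬C ∨ B) ∧ ¬B) ∨ C
≡ ((¬C ∨ B) ∧ ¬B) ∨ C
≡ (¬C ∨ B ∨ C) ∧ (¬B ∨ C)
≡ ¬B ∨ C

¬B ∨ C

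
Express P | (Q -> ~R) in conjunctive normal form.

P | ~Q | ~R

P | (Q -> ~R)
≡ P | ~Q | ~R   — eliminate ->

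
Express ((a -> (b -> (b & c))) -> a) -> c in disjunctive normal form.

((a -> (b -> (b & c))) -> a) -> c
≡ ~((a -> (b -> (b & c))) -> a) | c   [eliminate ->]
≡ ~(~(a -> (b -> (b & c))) | a) | c   [eliminate ->]
≡ ~(~(~a | (b -> (b & c))) | a) | c   [eliminate ->]
≡ ~(~(~a | ~b | (b & c)) | a) | c   [eliminate ->]
≡ (~~(~a | ~b | (b & c)) & ~a) | c   [De Morgan]
≡ ((~a | ~b | (b & c)) & ~a) | c   [double negation]
≡ (~a & ~a) | (~b & ~a) | (b & c & ~a) | c   [distribute & over |]
≡ ~a | c   [simplify]

~a | c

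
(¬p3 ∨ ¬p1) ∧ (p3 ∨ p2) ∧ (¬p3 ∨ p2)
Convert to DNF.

(¬p3 ∨ ¬p1) ∧ (p3 ∨ p2) ∧ (¬p3 ∨ p2)
= ¬p3 ∧ p3 ∧ ¬p3 ∨ ¬p3 ∧ p3 ∧ p2 ∨ ¬p3 ∧ p2 ∧ ¬p3 ∨ ¬p3 ∧ p2 ∧ p2 ∨ ¬p1 ∧ p3 ∧ ¬p3 ∨ ¬p1 ∧ p3 ∧ p2 ∨ ¬p1 ∧ p2 ∧ ¬p3 ∨ ¬p1 ∧ p2 ∧ p2   [distribute ∧ over ∨]
= ¬p3 ∧ p2 ∨ ¬p1 ∧ p2   [simplify]

¬p3 ∧ p2 ∨ ¬p1 ∧ p2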